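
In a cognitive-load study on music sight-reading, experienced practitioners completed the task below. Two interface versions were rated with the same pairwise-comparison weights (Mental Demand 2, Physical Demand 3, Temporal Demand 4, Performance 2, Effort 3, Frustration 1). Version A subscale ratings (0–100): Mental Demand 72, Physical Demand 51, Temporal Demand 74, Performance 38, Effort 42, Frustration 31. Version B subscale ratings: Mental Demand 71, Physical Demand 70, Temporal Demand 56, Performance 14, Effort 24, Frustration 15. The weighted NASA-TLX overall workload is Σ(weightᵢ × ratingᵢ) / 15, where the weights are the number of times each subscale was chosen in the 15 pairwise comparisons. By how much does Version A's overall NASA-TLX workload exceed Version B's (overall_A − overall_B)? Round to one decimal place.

9.0

Version A weighted sum = 2·72 + 3·51 + 4·74 + 2·38 + 3·42 + 1·31 = 144 + 153 + 296 + 76 + 126 + 31 = 826; overall_A = 826/15 = 55.0667.
Version B weighted sum = 2·71 + 3·70 + 4·56 + 2·14 + 3·24 + 1·15 = 142 + 210 + 224 + 28 + 72 + 15 = 691; overall_B = 691/15 = 46.0667.
Difference = 55.0667 − 46.0667 = 9.0000 ≈ 9.0.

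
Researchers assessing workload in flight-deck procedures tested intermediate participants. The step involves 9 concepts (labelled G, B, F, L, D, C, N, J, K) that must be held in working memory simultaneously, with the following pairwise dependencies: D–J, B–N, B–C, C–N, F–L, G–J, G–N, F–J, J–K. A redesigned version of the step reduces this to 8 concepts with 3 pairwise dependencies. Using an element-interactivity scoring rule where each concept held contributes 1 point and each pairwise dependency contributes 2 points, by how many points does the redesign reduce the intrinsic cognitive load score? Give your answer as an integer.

13

Original: 9 × 1 + 9 × 2 = 9 + 18 = 27.
Redesigned: 8 × 1 + 3 × 2 = 8 + 6 = 14.
Reduction = 27 − 14 = 13.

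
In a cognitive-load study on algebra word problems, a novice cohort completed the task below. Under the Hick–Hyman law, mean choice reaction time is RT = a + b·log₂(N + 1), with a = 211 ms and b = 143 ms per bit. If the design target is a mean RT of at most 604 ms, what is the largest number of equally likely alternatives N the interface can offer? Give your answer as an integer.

Set 211 + 143·log₂(N + 1) ≤ 604.
log₂(N + 1) ≤ (604 − 211) / 143 = 2.7483.
N + 1 ≤ 2^2.7483 = 6.7192.
N ≤ 5.7192, so the largest integer N is 5.

5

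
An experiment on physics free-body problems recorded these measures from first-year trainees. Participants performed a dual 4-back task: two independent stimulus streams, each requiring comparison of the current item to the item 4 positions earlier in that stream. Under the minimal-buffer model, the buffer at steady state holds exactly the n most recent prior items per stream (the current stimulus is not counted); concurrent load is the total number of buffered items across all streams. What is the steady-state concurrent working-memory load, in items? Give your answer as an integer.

8

Each stream's buffer holds its 4 most recent prior items.
Two independent streams: 2 × 4 = 8 buffered items at steady state.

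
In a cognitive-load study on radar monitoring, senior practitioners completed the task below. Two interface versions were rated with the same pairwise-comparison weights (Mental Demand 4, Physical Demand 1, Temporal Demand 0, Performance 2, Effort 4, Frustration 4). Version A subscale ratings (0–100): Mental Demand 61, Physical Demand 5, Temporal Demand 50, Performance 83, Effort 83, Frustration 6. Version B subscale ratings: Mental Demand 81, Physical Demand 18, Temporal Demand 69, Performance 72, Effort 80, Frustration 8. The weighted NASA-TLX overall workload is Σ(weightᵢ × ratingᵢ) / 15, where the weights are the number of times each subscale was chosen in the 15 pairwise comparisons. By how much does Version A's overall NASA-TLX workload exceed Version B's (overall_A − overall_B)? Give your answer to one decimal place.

-4.5

Version A weighted sum = 4·61 + 1·5 + 0·50 + 2·83 + 4·83 + 4·6 = 244 + 5 + 0 + 166 + 332 + 24 = 771; overall_A = 771/15 = 51.4000.
Version B weighted sum = 4·81 + 1·18 + 0·69 + 2·72 + 4·80 + 4·8 = 324 + 18 + 0 + 144 + 320 + 32 = 838; overall_B = 838/15 = 55.8667.
Difference = 51.4000 − 55.8667 = -4.4667 ≈ -4.5.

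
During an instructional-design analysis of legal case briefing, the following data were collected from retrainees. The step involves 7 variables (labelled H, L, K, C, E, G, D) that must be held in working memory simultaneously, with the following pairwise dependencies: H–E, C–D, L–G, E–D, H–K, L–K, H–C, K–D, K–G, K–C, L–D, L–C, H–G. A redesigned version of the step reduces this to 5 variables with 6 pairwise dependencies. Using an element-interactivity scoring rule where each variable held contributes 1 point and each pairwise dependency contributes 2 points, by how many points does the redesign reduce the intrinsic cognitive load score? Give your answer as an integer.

16

Original: 7 × 1 + 13 × 2 = 7 + 26 = 33.
Redesigned: 5 × 1 + 6 × 2 = 5 + 12 = 17.
Reduction = 33 − 17 = 16.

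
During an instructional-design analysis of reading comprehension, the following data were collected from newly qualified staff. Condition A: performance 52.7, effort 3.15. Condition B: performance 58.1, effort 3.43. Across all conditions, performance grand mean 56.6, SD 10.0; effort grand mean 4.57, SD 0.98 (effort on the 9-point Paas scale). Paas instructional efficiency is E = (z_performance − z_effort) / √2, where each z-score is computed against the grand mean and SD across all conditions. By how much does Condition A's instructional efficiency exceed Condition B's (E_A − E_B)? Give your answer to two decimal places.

-0.18

Condition A: z_P = (52.7 − 56.6)/10.0 = -0.3900; z_E = (3.15 − 4.57)/0.98 = -1.4490; E_A = (-0.3900 − (-1.4490))/√2 = 0.7488.
Condition B: z_P = (58.1 − 56.6)/10.0 = 0.1500; z_E = (3.43 − 4.57)/0.98 = -1.1633; E_B = (0.1500 − (-1.1633))/√2 = 0.9286.
E_A − E_B = 0.7488 − 0.9286 = -0.1798 ≈ -0.18.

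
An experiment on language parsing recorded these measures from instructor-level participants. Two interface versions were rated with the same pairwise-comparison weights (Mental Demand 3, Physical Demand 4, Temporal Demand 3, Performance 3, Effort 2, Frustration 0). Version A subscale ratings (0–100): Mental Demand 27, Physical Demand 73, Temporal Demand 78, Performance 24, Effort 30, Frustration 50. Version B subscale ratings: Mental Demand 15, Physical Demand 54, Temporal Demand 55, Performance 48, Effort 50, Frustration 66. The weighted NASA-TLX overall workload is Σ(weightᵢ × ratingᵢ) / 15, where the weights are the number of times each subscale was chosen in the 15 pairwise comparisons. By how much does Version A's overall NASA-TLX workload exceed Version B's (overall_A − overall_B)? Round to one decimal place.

Version A weighted sum = 3·27 + 4·73 + 3·78 + 3·24 + 2·30 + 0·50 = 81 + 292 + 234 + 72 + 60 + 0 = 739; overall_A = 739/15 = 49.2667.
Version B weighted sum = 3·15 + 4·54 + 3·55 + 3·48 + 2·50 + 0·66 = 45 + 216 + 165 + 144 + 100 + 0 = 670; overall_B = 670/15 = 44.6667.
Difference = 49.2667 − 44.6667 = 4.6000 ≈ 4.6.

4.6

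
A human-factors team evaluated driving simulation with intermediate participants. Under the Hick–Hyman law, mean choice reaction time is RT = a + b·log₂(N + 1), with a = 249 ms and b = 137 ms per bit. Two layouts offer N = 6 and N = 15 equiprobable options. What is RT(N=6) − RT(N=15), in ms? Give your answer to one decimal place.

-163.4

RT(6) = 249 + 137·log₂(7) = 249 + 137·2.8074 = 633.6138 ms.
RT(15) = 249 + 137·log₂(16) = 249 + 137·4.0000 = 797.0000 ms.
Difference = 633.6138 − 797.0000 = -163.3862 ≈ -163.4 ms.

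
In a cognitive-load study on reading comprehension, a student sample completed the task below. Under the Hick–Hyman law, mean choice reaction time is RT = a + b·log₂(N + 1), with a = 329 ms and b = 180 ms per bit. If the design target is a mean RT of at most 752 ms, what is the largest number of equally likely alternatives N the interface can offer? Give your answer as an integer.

4

Set 329 + 180·log₂(N + 1) ≤ 752.
log₂(N + 1) ≤ (752 − 329) / 180 = 2.3500.
N + 1 ≤ 2^2.3500 = 5.0982.
N ≤ 4.0982, so the largest integer N is 4.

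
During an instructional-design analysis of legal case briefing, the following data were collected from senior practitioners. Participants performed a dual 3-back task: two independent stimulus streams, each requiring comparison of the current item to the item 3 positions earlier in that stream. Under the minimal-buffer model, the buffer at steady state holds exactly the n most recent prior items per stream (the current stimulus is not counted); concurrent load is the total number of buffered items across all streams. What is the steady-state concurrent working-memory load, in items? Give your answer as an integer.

Each stream's buffer holds its 3 most recent prior items.
Two independent streams: 2 × 3 = 6 buffered items at steady state.

6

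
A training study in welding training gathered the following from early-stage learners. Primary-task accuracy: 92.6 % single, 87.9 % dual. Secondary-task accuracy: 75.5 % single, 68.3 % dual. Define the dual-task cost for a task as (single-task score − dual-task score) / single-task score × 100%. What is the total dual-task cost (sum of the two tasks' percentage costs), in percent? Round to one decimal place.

Primary cost = (92.6 − 87.9) / 92.6 × 100% = 5.0756%.
Secondary cost = (75.5 − 68.3) / 75.5 × 100% = 9.5364%.
Total = 5.0756% + 9.5364% = 14.6120% ≈ 14.6%.

14.6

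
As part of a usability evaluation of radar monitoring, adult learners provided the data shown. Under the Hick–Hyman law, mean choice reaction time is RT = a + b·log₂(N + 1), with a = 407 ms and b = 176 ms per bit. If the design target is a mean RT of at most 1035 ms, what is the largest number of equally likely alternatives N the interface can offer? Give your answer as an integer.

Set 407 + 176·log₂(N + 1) ≤ 1035.
log₂(N + 1) ≤ (1035 − 407) / 176 = 3.5682.
N + 1 ≤ 2^3.5682 = 11.8614.
N ≤ 10.8614, so the largest integer N is 10.

10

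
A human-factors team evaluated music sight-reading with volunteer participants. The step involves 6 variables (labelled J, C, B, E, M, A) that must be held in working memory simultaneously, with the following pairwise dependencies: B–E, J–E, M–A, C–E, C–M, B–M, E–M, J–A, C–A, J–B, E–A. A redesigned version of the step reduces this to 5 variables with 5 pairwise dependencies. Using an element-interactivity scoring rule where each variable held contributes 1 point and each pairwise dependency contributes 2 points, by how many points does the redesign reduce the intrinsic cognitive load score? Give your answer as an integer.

Original: 6 × 1 + 11 × 2 = 6 + 22 = 28.
Redesigned: 5 × 1 + 5 × 2 = 5 + 10 = 15.
Reduction = 28 − 15 = 13.

13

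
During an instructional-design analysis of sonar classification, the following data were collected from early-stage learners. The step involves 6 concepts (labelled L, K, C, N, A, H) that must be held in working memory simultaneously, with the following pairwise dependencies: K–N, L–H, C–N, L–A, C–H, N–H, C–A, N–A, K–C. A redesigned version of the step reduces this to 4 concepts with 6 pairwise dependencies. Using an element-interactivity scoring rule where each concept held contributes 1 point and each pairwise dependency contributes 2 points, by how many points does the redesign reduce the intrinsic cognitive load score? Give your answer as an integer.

8

Original: 6 × 1 + 9 × 2 = 6 + 18 = 24.
Redesigned: 4 × 1 + 6 × 2 = 4 + 12 = 16.
Reduction = 24 − 16 = 8.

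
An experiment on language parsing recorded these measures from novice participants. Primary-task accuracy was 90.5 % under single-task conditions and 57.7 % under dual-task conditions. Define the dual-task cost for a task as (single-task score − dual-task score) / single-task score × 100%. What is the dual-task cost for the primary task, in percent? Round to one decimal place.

Cost = (90.5 − 57.7) / 90.5 × 100%
     = 32.8000 / 90.5 × 100% = 36.2431%.
≈ 36.2%.

36.2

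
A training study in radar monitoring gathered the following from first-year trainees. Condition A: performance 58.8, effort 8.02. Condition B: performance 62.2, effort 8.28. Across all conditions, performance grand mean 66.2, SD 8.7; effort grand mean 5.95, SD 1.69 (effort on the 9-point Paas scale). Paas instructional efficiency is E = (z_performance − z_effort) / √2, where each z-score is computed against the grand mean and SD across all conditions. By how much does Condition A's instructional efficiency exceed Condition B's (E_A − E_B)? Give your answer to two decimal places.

-0.17

Condition A: z_P = (58.8 − 66.2)/8.7 = -0.8506; z_E = (8.02 − 5.95)/1.69 = 1.2249; E_A = (-0.8506 − 1.2249)/√2 = -1.4676.
Condition B: z_P = (62.2 − 66.2)/8.7 = -0.4598; z_E = (8.28 − 5.95)/1.69 = 1.3787; E_B = (-0.4598 − 1.3787)/√2 = -1.3000.
E_A − E_B = -1.4676 − (-1.3000) = -0.1676 ≈ -0.17.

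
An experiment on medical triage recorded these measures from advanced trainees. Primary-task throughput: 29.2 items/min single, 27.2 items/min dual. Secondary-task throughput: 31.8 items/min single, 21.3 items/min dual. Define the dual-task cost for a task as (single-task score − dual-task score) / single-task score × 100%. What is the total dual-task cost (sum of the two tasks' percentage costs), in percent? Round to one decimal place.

39.9

Primary cost = (29.2 − 27.2) / 29.2 × 100% = 6.8493%.
Secondary cost = (31.8 − 21.3) / 31.8 × 100% = 33.0189%.
Total = 6.8493% + 33.0189% = 39.8682% ≈ 39.9%.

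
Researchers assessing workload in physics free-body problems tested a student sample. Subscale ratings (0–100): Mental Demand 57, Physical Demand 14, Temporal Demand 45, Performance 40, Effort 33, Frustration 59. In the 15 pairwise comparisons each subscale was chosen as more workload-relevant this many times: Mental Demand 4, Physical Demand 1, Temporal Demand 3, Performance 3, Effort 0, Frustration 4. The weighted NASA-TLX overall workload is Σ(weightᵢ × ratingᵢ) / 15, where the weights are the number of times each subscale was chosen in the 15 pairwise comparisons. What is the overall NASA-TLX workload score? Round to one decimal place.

48.9

The tallies are the weights (they sum to 15).
Weighted sum = 4·57 + 1·14 + 3·45 + 3·40 + 0·33 + 4·59
            = 228 + 14 + 135 + 120 + 0 + 236 = 733.
Overall workload = 733 / 15 = 48.8667 ≈ 48.9.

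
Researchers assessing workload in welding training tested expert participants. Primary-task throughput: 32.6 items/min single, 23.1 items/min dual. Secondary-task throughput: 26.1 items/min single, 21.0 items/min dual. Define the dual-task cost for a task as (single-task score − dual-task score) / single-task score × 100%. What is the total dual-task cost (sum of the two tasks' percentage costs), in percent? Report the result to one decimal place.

48.7

Primary cost = (32.6 − 23.1) / 32.6 × 100% = 29.1411%.
Secondary cost = (26.1 − 21.0) / 26.1 × 100% = 19.5402%.
Total = 29.1411% + 19.5402% = 48.6813% ≈ 48.7%.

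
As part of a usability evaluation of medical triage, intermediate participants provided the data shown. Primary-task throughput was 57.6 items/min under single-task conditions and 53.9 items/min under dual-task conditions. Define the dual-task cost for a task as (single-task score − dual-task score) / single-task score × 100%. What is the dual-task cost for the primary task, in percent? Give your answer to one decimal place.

Cost = (57.6 − 53.9) / 57.6 × 100%
     = 3.7000 / 57.6 × 100% = 6.4236%.
≈ 6.4%.

6.4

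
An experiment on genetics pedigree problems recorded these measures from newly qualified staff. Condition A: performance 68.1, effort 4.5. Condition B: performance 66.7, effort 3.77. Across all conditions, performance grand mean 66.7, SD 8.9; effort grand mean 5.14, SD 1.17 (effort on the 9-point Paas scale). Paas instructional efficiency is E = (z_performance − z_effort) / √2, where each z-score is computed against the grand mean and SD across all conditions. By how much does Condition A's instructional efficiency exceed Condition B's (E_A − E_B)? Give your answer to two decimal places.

-0.33

Condition A: z_P = (68.1 − 66.7)/8.9 = 0.1573; z_E = (4.5 − 5.14)/1.17 = -0.5470; E_A = (0.1573 − (-0.5470))/√2 = 0.4980.
Condition B: z_P = (66.7 − 66.7)/8.9 = 0.0000; z_E = (3.77 − 5.14)/1.17 = -1.1709; E_B = (0.0000 − (-1.1709))/√2 = 0.8280.
E_A − E_B = 0.4980 − 0.8280 = -0.3300 ≈ -0.33.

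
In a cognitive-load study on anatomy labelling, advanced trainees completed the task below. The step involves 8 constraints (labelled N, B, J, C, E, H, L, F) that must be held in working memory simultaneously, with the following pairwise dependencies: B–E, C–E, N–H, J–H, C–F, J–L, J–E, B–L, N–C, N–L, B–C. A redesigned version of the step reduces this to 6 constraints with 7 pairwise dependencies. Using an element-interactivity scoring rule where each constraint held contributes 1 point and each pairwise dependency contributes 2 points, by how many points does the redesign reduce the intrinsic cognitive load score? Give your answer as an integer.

Original: 8 × 1 + 11 × 2 = 8 + 22 = 30.
Redesigned: 6 × 1 + 7 × 2 = 6 + 14 = 20.
Reduction = 30 − 20 = 10.

10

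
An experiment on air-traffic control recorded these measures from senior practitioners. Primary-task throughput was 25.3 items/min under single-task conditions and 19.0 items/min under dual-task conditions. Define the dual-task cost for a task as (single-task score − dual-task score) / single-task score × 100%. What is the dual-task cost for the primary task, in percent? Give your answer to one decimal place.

Cost = (25.3 − 19.0) / 25.3 × 100%
     = 6.3000 / 25.3 × 100% = 24.9012%.
≈ 24.9%.

24.9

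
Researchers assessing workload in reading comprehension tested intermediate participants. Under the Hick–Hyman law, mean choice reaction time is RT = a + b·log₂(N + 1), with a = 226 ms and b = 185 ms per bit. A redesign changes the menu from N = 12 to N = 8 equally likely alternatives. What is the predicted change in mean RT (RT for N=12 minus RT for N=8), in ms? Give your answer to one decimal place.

98.1

RT(12) = 226 + 185·log₂(13) = 226 + 185·3.7004 = 910.5740 ms.
RT(8) = 226 + 185·log₂(9) = 226 + 185·3.1699 = 812.4315 ms.
Difference = 910.5740 − 812.4315 = 98.1425 ≈ 98.1 ms.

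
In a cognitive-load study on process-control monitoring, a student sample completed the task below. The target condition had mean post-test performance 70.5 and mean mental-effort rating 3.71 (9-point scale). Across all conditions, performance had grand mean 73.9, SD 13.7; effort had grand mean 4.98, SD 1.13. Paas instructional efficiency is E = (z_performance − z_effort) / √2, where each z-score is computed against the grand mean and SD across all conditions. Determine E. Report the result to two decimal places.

0.62

z_performance = (70.5 − 73.9) / 13.7 = -3.4000 / 13.7 = -0.2482.
z_effort = (3.71 − 4.98) / 1.13 = -1.2700 / 1.13 = -1.1239.
z_P − z_E = -0.2482 − (-1.1239) = 0.8757.
E = 0.8757 / √2 = 0.8757 / 1.41421 = 0.6192 ≈ 0.62.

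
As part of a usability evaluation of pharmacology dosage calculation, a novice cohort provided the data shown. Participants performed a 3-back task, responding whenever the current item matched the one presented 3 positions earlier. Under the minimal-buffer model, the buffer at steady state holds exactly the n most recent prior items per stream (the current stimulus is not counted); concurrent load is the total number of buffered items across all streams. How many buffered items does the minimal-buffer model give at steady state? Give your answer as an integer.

The buffer holds the 3 most recent prior items.
Steady-state concurrent load = 3 items.

3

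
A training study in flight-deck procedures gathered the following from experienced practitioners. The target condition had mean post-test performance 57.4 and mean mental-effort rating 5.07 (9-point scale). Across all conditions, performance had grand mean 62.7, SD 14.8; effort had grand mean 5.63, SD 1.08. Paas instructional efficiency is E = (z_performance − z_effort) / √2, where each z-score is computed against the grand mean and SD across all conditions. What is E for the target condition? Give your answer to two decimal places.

0.11

z_performance = (57.4 − 62.7) / 14.8 = -5.3000 / 14.8 = -0.3581.
z_effort = (5.07 − 5.63) / 1.08 = -0.5600 / 1.08 = -0.5185.
z_P − z_E = -0.3581 − (-0.5185) = 0.1604.
E = 0.1604 / √2 = 0.1604 / 1.41421 = 0.1134 ≈ 0.11.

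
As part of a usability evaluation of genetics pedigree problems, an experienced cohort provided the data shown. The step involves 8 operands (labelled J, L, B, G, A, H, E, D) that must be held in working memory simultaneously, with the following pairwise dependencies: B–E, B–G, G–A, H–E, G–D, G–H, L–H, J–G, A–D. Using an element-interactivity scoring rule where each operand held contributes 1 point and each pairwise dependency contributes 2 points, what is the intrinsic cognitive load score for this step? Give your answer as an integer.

Count of operands held simultaneously: 8.
Count of pairwise dependencies listed: 9.
Element contribution: 8 × 1 = 8.
Interaction contribution: 9 × 2 = 18.
Intrinsic load = 8 + 18 = 26.

26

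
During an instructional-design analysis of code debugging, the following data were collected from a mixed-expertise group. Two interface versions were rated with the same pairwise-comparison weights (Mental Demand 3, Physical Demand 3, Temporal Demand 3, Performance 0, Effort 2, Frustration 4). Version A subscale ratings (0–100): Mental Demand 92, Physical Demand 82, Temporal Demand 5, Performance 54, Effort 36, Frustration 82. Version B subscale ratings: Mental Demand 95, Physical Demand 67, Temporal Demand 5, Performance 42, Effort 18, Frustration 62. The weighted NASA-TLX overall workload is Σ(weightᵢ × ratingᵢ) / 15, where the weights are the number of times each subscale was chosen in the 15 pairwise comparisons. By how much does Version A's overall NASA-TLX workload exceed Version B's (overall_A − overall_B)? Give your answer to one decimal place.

Version A weighted sum = 3·92 + 3·82 + 3·5 + 0·54 + 2·36 + 4·82 = 276 + 246 + 15 + 0 + 72 + 328 = 937; overall_A = 937/15 = 62.4667.
Version B weighted sum = 3·95 + 3·67 + 3·5 + 0·42 + 2·18 + 4·62 = 285 + 201 + 15 + 0 + 36 + 248 = 785; overall_B = 785/15 = 52.3333.
Difference = 62.4667 − 52.3333 = 10.1334 ≈ 10.1.

10.1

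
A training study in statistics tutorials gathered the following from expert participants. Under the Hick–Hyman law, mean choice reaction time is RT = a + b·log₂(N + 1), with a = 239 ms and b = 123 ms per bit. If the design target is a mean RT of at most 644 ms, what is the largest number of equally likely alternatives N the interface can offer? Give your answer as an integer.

Set 239 + 123·log₂(N + 1) ≤ 644.
log₂(N + 1) ≤ (644 − 239) / 123 = 3.2927.
N + 1 ≤ 2^3.2927 = 9.7994.
N ≤ 8.7994, so the largest integer N is 8.

8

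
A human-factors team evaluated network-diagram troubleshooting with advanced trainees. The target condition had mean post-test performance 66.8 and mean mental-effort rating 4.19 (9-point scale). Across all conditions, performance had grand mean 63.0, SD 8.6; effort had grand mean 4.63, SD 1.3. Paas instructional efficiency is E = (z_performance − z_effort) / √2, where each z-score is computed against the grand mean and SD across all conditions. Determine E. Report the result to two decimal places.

0.55

z_performance = (66.8 − 63.0) / 8.6 = 3.8000 / 8.6 = 0.4419.
z_effort = (4.19 − 4.63) / 1.3 = -0.4400 / 1.3 = -0.3385.
z_P − z_E = 0.4419 − (-0.3385) = 0.7804.
E = 0.7804 / √2 = 0.7804 / 1.41421 = 0.5518 ≈ 0.55.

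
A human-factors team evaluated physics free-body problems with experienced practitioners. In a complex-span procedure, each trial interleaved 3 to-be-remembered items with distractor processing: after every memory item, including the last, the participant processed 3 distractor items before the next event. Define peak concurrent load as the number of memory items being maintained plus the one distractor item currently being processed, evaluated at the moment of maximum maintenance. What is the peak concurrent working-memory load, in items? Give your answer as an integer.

Maintenance is greatest during the distractor(s) after memory item 3: all 3 memory items are being held.
One distractor item is concurrently being processed.
Peak concurrent load = 3 + 1 = 4 items.

4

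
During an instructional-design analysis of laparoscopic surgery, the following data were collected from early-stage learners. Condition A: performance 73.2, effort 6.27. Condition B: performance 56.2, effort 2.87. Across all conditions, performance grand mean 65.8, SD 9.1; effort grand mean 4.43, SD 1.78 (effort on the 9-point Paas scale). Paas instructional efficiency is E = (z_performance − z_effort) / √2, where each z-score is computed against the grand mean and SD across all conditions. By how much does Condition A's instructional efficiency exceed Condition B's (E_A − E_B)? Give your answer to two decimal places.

Condition A: z_P = (73.2 − 65.8)/9.1 = 0.8132; z_E = (6.27 − 4.43)/1.78 = 1.0337; E_A = (0.8132 − 1.0337)/√2 = -0.1559.
Condition B: z_P = (56.2 − 65.8)/9.1 = -1.0549; z_E = (2.87 − 4.43)/1.78 = -0.8764; E_B = (-1.0549 − (-0.8764))/√2 = -0.1262.
E_A − E_B = -0.1559 − (-0.1262) = -0.0297 ≈ -0.03.

-0.03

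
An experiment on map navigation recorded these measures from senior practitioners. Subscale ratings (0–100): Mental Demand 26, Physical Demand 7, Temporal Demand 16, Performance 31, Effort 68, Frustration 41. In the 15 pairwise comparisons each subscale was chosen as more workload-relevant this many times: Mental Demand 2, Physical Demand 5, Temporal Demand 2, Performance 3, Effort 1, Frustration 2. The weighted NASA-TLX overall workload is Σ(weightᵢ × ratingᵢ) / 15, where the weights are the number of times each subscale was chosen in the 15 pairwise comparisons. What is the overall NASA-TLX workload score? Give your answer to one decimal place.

24.1

The tallies are the weights (they sum to 15).
Weighted sum = 2·26 + 5·7 + 2·16 + 3·31 + 1·68 + 2·41
            = 52 + 35 + 32 + 93 + 68 + 82 = 362.
Overall workload = 362 / 15 = 24.1333 ≈ 24.1.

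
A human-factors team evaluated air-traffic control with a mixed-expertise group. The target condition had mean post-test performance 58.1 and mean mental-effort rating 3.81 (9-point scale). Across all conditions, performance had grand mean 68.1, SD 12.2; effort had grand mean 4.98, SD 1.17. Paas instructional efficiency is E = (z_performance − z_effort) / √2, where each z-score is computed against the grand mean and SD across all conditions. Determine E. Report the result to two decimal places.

z_performance = (58.1 − 68.1) / 12.2 = -10.0000 / 12.2 = -0.8197.
z_effort = (3.81 − 4.98) / 1.17 = -1.1700 / 1.17 = -1.0000.
z_P − z_E = -0.8197 − (-1.0000) = 0.1803.
E = 0.1803 / √2 = 0.1803 / 1.41421 = 0.1275 ≈ 0.13.

0.13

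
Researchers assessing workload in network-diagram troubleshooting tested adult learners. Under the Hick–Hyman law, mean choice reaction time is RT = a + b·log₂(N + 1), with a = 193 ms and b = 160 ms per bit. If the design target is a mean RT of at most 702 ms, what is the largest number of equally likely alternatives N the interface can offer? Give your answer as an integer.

8

Set 193 + 160·log₂(N + 1) ≤ 702.
log₂(N + 1) ≤ (702 − 193) / 160 = 3.1812.
N + 1 ≤ 2^3.1812 = 9.0706.
N ≤ 8.0706, so the largest integer N is 8.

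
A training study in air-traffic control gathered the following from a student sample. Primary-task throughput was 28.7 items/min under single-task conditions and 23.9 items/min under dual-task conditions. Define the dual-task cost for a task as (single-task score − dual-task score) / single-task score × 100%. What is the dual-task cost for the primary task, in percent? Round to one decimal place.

Cost = (28.7 − 23.9) / 28.7 × 100%
     = 4.8000 / 28.7 × 100% = 16.7247%.
≈ 16.7%.

16.7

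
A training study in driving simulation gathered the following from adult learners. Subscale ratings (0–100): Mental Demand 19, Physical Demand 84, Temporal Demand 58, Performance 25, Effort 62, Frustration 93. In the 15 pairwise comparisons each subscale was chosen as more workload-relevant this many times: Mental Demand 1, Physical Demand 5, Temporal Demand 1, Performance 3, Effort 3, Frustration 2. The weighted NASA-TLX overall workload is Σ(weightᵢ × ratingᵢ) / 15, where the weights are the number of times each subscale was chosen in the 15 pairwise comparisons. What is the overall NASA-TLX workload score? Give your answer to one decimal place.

62.9

The tallies are the weights (they sum to 15).
Weighted sum = 1·19 + 5·84 + 1·58 + 3·25 + 3·62 + 2·93
            = 19 + 420 + 58 + 75 + 186 + 186 = 944.
Overall workload = 944 / 15 = 62.9333 ≈ 62.9.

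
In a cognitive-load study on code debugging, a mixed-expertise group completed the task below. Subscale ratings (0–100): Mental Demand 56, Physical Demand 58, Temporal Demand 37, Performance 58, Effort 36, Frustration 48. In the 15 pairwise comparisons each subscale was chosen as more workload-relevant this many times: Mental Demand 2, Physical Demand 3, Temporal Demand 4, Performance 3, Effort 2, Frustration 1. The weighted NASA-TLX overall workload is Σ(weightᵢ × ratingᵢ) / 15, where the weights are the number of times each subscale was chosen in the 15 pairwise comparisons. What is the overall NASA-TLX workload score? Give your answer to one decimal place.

48.5

The tallies are the weights (they sum to 15).
Weighted sum = 2·56 + 3·58 + 4·37 + 3·58 + 2·36 + 1·48
            = 112 + 174 + 148 + 174 + 72 + 48 = 728.
Overall workload = 728 / 15 = 48.5333 ≈ 48.5.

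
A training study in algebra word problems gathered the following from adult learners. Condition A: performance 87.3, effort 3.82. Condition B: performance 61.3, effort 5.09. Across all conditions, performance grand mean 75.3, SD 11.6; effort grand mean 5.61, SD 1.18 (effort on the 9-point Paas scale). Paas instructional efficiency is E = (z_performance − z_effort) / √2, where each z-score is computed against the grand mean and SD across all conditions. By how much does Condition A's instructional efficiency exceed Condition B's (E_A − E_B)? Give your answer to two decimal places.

Condition A: z_P = (87.3 − 75.3)/11.6 = 1.0345; z_E = (3.82 − 5.61)/1.18 = -1.5169; E_A = (1.0345 − (-1.5169))/√2 = 1.8041.
Condition B: z_P = (61.3 − 75.3)/11.6 = -1.2069; z_E = (5.09 − 5.61)/1.18 = -0.4407; E_B = (-1.2069 − (-0.4407))/√2 = -0.5418.
E_A − E_B = 1.8041 − (-0.5418) = 2.3459 ≈ 2.35.

2.35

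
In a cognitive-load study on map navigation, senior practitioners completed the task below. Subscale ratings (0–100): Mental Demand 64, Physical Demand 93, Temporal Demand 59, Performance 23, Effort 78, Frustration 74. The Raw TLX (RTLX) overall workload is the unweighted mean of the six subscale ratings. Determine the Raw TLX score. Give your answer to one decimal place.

65.2

Sum of ratings = 64 + 93 + 59 + 23 + 78 + 74 = 391.
RTLX = 391 / 6 = 65.1667 ≈ 65.2.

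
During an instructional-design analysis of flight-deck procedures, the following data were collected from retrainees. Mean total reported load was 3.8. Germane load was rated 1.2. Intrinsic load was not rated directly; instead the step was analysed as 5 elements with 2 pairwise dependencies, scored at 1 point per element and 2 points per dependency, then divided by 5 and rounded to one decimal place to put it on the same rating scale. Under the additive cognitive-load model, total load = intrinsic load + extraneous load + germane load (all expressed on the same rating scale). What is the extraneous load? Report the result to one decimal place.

0.8

Intrinsic (element-interactivity): (5 × 1 + 2 × 2) / 5 = 9 / 5 = 1.8000 → 1.8.
extraneous load = total − intrinsic − germane
             = 3.8 − 1.8 − 1.2 = 0.8.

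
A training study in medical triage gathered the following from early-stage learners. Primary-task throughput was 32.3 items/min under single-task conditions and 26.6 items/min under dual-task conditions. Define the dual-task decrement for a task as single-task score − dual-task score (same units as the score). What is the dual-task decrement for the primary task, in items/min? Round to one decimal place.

Decrement = 32.3 − 26.6 = 5.7000 items/min ≈ 5.7 items/min.

5.7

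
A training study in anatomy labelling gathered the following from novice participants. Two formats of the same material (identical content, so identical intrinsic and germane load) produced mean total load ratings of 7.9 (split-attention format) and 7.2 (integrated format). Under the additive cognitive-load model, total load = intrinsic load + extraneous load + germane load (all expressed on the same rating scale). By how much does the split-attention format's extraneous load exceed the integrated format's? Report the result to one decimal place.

Intrinsic and germane load are equal across formats, so the difference in total load equals the difference in extraneous load.
Extraneous-load difference = 7.9 − 7.2 = 0.7.

0.7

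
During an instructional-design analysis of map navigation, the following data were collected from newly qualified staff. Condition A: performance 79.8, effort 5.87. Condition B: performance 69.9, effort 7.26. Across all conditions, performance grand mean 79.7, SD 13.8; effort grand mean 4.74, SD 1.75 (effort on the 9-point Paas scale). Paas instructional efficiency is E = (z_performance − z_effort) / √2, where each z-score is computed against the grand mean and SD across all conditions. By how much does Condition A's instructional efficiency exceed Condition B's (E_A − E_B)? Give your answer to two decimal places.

Condition A: z_P = (79.8 − 79.7)/13.8 = 0.0072; z_E = (5.87 − 4.74)/1.75 = 0.6457; E_A = (0.0072 − 0.6457)/√2 = -0.4515.
Condition B: z_P = (69.9 − 79.7)/13.8 = -0.7101; z_E = (7.26 − 4.74)/1.75 = 1.4400; E_B = (-0.7101 − 1.4400)/√2 = -1.5204.
E_A − E_B = -0.4515 − (-1.5204) = 1.0689 ≈ 1.07.

1.07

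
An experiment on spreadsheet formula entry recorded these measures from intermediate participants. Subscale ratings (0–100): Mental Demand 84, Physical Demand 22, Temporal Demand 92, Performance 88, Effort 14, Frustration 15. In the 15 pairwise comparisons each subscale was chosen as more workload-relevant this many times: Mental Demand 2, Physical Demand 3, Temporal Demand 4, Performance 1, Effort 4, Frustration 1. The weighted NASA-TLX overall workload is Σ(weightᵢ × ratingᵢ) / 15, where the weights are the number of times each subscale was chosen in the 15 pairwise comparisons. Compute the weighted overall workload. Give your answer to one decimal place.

The tallies are the weights (they sum to 15).
Weighted sum = 2·84 + 3·22 + 4·92 + 1·88 + 4·14 + 1·15
            = 168 + 66 + 368 + 88 + 56 + 15 = 761.
Overall workload = 761 / 15 = 50.7333 ≈ 50.7.

50.7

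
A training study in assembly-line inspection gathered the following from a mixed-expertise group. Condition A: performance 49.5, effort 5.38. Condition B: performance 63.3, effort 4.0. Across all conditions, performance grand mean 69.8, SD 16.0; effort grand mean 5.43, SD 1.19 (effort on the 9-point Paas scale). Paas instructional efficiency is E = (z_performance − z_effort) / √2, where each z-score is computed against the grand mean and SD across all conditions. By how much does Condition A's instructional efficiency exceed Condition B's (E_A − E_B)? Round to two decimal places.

-1.43

Condition A: z_P = (49.5 − 69.8)/16.0 = -1.2687; z_E = (5.38 − 5.43)/1.19 = -0.0420; E_A = (-1.2687 − (-0.0420))/√2 = -0.8674.
Condition B: z_P = (63.3 − 69.8)/16.0 = -0.4062; z_E = (4.0 − 5.43)/1.19 = -1.2017; E_B = (-0.4062 − (-1.2017))/√2 = 0.5625.
E_A − E_B = -0.8674 − 0.5625 = -1.4299 ≈ -1.43.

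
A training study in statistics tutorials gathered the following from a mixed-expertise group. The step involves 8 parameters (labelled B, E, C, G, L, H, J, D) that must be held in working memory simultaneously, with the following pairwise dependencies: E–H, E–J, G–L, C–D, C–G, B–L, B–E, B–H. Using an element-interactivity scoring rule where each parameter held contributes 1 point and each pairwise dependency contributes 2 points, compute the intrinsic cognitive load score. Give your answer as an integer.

24

Count of parameters held simultaneously: 8.
Count of pairwise dependencies listed: 8.
Element contribution: 8 × 1 = 8.
Interaction contribution: 8 × 2 = 16.
Intrinsic load = 8 + 16 = 24.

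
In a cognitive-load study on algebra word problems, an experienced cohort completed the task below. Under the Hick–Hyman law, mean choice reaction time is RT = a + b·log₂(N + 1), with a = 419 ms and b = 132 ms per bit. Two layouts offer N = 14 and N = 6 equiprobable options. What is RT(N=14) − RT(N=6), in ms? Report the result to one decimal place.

RT(14) = 419 + 132·log₂(15) = 419 + 132·3.9069 = 934.7108 ms.
RT(6) = 419 + 132·log₂(7) = 419 + 132·2.8074 = 789.5768 ms.
Difference = 934.7108 − 789.5768 = 145.1340 ≈ 145.1 ms.

145.1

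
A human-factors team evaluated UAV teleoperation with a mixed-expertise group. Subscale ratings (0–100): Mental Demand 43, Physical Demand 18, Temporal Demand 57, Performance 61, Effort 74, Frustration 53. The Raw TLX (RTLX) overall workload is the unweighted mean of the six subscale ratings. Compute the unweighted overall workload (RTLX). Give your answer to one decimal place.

Sum of ratings = 43 + 18 + 57 + 61 + 74 + 53 = 306.
RTLX = 306 / 6 = 51.0000 ≈ 51.0.

51.0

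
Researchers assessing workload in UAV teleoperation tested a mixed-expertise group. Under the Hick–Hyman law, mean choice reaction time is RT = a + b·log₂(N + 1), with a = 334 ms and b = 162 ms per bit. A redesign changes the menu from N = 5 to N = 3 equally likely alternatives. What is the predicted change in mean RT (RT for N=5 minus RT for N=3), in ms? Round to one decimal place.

94.8

RT(5) = 334 + 162·log₂(6) = 334 + 162·2.5850 = 752.7700 ms.
RT(3) = 334 + 162·log₂(4) = 334 + 162·2.0000 = 658.0000 ms.
Difference = 752.7700 − 658.0000 = 94.7700 ≈ 94.8 ms.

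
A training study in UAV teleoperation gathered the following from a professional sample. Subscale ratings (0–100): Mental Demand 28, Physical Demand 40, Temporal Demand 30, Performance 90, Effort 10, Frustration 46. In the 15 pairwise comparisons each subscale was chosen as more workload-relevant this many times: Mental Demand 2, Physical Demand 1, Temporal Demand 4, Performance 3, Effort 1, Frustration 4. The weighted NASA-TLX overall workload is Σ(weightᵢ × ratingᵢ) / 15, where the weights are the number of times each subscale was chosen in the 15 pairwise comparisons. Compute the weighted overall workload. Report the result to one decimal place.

45.3

The tallies are the weights (they sum to 15).
Weighted sum = 2·28 + 1·40 + 4·30 + 3·90 + 1·10 + 4·46
            = 56 + 40 + 120 + 270 + 10 + 184 = 680.
Overall workload = 680 / 15 = 45.3333 ≈ 45.3.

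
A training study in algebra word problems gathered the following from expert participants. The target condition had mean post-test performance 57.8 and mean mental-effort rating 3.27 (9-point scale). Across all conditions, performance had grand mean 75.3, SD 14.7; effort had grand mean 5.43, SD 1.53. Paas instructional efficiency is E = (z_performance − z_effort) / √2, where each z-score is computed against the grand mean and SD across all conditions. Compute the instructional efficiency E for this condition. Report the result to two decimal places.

0.16

z_performance = (57.8 − 75.3) / 14.7 = -17.5000 / 14.7 = -1.1905.
z_effort = (3.27 − 5.43) / 1.53 = -2.1600 / 1.53 = -1.4118.
z_P − z_E = -1.1905 − (-1.4118) = 0.2213.
E = 0.2213 / √2 = 0.2213 / 1.41421 = 0.1565 ≈ 0.16.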